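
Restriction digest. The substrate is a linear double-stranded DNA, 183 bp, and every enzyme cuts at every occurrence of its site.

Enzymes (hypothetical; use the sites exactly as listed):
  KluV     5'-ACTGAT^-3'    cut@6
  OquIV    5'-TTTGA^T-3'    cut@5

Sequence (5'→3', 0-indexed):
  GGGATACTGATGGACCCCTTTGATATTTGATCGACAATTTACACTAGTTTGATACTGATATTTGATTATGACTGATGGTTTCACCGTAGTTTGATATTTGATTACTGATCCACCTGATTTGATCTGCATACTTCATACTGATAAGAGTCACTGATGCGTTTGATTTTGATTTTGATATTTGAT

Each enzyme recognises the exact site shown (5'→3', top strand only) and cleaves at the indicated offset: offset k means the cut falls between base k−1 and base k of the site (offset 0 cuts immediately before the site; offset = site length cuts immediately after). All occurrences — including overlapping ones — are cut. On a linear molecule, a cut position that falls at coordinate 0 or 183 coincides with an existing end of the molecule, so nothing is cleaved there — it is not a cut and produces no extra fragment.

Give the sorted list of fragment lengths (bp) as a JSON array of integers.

Per-enzyme occurrences:
  KluV (ACTGAT, off=6): starts [5, 53, 70, 103, 136, 149] → cuts [11, 59, 76, 109, 142, 155]
  OquIV (TTTGAT, off=5): starts [18, 25, 47, 60, 89, 96, 117, 158, 164, 170, 177] → cuts [23, 30, 52, 65, 94, 101, 122, 163, 169, 175, 182]

All cut coordinates (distinct, sorted): [11, 23, 30, 52, 59, 65, 76, 94, 101, 109, 122, 142, 155, 163, 169, 175, 182]

Fragment lengths:
  [0,11): 11 bp
  [11,23): 12 bp
  [23,30): 7 bp
  [30,52): 22 bp
  [52,59): 7 bp
  [59,65): 6 bp
  [65,76): 11 bp
  [76,94): 18 bp
  [94,101): 7 bp
  [101,109): 8 bp
  [109,122): 13 bp
  [122,142): 20 bp
  [142,155): 13 bp
  [155,163): 8 bp
  [163,169): 6 bp
  [169,175): 6 bp
  [175,182): 7 bp
  [182,183): 1 bp

[1,6,6,6,7,7,7,7,8,8,11,11,12,13,13,18,20,22]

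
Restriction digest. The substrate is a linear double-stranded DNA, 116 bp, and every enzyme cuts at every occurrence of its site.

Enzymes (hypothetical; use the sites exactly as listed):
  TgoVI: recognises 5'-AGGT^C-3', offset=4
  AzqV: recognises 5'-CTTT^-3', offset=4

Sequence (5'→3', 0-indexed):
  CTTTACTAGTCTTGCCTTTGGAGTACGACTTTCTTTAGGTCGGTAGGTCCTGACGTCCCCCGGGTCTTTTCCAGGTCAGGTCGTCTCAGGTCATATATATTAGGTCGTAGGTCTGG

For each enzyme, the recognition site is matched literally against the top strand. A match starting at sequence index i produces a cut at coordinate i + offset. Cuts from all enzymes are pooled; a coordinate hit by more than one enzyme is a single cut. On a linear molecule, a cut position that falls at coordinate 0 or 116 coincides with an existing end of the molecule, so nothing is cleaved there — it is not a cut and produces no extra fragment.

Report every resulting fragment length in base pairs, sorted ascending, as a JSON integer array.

[4,4,4,4,5,7,7,8,10,13,14,15,21]

Scan for sites:
  TgoVI AGGTC/4: at [36, 44, 72, 77, 87, 101, 108] ⇒ [40, 48, 76, 81, 91, 105, 112]
  AzqV CTTT/4: at [0, 15, 28, 32, 65] ⇒ [4, 19, 32, 36, 69]

All cut coordinates (distinct, sorted): [4, 19, 32, 36, 40, 48, 69, 76, 81, 91, 105, 112]

Fragments:
  [0,4): 4 bp
  [4,19): 15 bp
  [19,32): 13 bp
  [32,36): 4 bp
  [36,40): 4 bp
  [40,48): 8 bp
  [48,69): 21 bp
  [69,76): 7 bp
  [76,81): 5 bp
  [81,91): 10 bp
  [91,105): 14 bp
  [105,112): 7 bp
  [112,116): 4 bp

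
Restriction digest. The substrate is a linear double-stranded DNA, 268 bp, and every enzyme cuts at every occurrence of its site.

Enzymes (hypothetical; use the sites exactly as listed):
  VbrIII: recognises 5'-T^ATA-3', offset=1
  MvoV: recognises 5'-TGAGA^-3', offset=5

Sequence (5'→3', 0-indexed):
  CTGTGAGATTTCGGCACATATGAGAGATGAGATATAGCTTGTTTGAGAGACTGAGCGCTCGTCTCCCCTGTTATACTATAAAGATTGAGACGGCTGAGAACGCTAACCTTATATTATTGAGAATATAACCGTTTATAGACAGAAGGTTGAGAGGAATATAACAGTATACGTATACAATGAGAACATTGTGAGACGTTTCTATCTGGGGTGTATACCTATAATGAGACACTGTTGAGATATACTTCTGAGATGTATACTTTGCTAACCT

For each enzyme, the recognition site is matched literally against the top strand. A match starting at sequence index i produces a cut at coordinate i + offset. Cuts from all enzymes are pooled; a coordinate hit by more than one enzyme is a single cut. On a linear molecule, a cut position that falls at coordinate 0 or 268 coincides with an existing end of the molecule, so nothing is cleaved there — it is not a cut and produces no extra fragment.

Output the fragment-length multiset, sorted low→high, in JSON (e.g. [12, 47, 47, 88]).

Site scan:
  VbrIII TATA/1: at [32, 71, 76, 109, 123, 133, 156, 164, 170, 210, 216, 237, 252] ⇒ [33, 72, 77, 110, 124, 134, 157, 165, 171, 211, 217, 238, 253]
  MvoV TGAGA/5: at [3, 20, 27, 43, 85, 94, 117, 147, 177, 188, 221, 232, 245] ⇒ [8, 25, 32, 48, 90, 99, 122, 152, 182, 193, 226, 237, 250]

All cut coordinates (distinct, sorted): [8, 25, 32, 33, 48, 72, 77, 90, 99, 110, 122, 124, 134, 152, 157, 165, 171, 182, 193, 211, 217, 226, 237, 238, 250, 253]

Fragments:
  [0,8): 8 bp
  [8,25): 17 bp
  [25,32): 7 bp
  [32,33): 1 bp
  [33,48): 15 bp
  [48,72): 24 bp
  [72,77): 5 bp
  [77,90): 13 bp
  [90,99): 9 bp
  [99,110): 11 bp
  [110,122): 12 bp
  [122,124): 2 bp
  [124,134): 10 bp
  [134,152): 18 bp
  [152,157): 5 bp
  [157,165): 8 bp
  [165,171): 6 bp
  [171,182): 11 bp
  [182,193): 11 bp
  [193,211): 18 bp
  [211,217): 6 bp
  [217,226): 9 bp
  [226,237): 11 bp
  [237,238): 1 bp
  [238,250): 12 bp
  [250,253): 3 bp
  [253,268): 15 bp

[1,1,2,3,5,5,6,6,7,8,8,9,9,10,11,11,11,11,12,12,13,15,15,17,18,18,24]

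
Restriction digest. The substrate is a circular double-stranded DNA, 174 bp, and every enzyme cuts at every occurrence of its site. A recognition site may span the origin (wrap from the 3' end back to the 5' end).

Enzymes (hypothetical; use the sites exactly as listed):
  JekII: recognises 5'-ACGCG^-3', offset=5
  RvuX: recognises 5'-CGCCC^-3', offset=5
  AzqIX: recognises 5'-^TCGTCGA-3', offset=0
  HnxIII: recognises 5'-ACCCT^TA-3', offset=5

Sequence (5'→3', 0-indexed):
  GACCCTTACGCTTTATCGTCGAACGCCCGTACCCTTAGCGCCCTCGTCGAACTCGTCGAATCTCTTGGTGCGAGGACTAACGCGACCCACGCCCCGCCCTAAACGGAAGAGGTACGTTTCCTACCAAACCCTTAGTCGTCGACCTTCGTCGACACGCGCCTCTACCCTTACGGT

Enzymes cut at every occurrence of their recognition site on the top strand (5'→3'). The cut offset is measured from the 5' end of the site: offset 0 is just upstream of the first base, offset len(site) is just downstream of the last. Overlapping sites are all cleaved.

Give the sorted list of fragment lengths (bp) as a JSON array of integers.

[3,5,7,8,9,9,10,10,10,12,13,13,32,33]

Scan for sites:
  JekII (ACGCG, off=5): starts [79, 153] → cuts [84, 158]
  RvuX (CGCCC, off=5): starts [23, 38, 89, 94] → cuts [28, 43, 94, 99]
  AzqIX (TCGTCGA, off=0): starts [15, 43, 52, 135, 145] → cuts [15, 43, 52, 135, 145]
  HnxIII (ACCCTTA, off=5): starts [1, 30, 127, 163] → cuts [6, 35, 132, 168]

Pooled cuts: [6, 15, 28, 35, 43, 52, 84, 94, 99, 132, 135, 145, 158, 168]

Fragments:
  6→15: 9 bp
  15→28: 13 bp
  28→35: 7 bp
  35→43: 8 bp
  43→52: 9 bp
  52→84: 32 bp
  84→94: 10 bp
  94→99: 5 bp
  99→132: 33 bp
  132→135: 3 bp
  135→145: 10 bp
  145→158: 13 bp
  158→168: 10 bp
  168→6 (wrap): 174-168+6 = 12 bp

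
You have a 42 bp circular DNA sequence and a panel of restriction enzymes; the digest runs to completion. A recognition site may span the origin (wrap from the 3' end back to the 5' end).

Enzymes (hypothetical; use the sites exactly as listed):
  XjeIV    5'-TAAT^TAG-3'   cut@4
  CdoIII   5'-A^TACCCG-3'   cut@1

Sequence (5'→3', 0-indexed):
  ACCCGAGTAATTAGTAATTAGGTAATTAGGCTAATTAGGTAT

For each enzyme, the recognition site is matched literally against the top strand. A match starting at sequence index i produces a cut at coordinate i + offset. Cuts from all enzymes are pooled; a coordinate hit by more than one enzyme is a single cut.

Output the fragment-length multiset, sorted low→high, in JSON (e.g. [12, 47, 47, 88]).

Site scan:
  XjeIV TAATTAG/4: at [7, 14, 22, 31] ⇒ [11, 18, 26, 35]
  CdoIII ATACCCG/1: at [40] ⇒ [41]

All cut coordinates (distinct, sorted): [11, 18, 26, 35, 41]

Fragment lengths:
  11→18: 7 bp
  18→26: 8 bp
  26→35: 9 bp
  35→41: 6 bp
  41→11 (wrap): 42-41+11 = 12 bp

[6,7,8,9,12]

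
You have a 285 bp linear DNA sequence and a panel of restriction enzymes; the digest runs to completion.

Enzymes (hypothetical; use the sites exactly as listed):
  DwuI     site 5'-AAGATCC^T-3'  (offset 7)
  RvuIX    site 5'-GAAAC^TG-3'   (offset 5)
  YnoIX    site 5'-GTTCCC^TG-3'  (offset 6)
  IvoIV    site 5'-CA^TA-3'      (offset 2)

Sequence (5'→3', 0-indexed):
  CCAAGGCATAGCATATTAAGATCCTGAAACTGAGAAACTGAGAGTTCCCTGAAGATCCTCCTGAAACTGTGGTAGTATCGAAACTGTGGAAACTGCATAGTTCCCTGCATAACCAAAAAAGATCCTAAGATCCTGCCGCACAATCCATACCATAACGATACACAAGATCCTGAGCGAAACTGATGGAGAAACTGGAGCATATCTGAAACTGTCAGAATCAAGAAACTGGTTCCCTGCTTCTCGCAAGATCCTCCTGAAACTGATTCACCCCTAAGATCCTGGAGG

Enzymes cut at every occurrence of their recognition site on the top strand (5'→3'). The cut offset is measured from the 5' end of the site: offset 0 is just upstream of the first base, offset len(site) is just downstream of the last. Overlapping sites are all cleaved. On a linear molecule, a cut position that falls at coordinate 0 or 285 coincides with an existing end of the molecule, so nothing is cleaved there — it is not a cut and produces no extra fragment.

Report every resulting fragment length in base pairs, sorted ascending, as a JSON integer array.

[4,4,5,5,6,6,7,8,8,8,8,8,9,9,9,9,10,10,11,11,12,14,16,17,17,17,18,19]

Scan for sites:
  DwuI AAGATCCT/7: at [17, 51, 118, 126, 163, 244, 272] ⇒ [24, 58, 125, 133, 170, 251, 279]
  RvuIX GAAACTG/5: at [25, 33, 62, 79, 88, 175, 187, 204, 221, 255] ⇒ [30, 38, 67, 84, 93, 180, 192, 209, 226, 260]
  YnoIX GTTCCCTG/6: at [43, 99, 228] ⇒ [49, 105, 234]
  IvoIV CATA/2: at [6, 11, 95, 107, 145, 150, 197] ⇒ [8, 13, 97, 109, 147, 152, 199]

Pooled cuts: [8, 13, 24, 30, 38, 49, 58, 67, 84, 93, 97, 105, 109, 125, 133, 147, 152, 170, 180, 192, 199, 209, 226, 234, 251, 260, 279]

Fragments:
  [0,8): 8 bp
  [8,13): 5 bp
  [13,24): 11 bp
  [24,30): 6 bp
  [30,38): 8 bp
  [38,49): 11 bp
  [49,58): 9 bp
  [58,67): 9 bp
  [67,84): 17 bp
  [84,93): 9 bp
  [93,97): 4 bp
  [97,105): 8 bp
  [105,109): 4 bp
  [109,125): 16 bp
  [125,133): 8 bp
  [133,147): 14 bp
  [147,152): 5 bp
  [152,170): 18 bp
  [170,180): 10 bp
  [180,192): 12 bp
  [192,199): 7 bp
  [199,209): 10 bp
  [209,226): 17 bp
  [226,234): 8 bp
  [234,251): 17 bp
  [251,260): 9 bp
  [260,279): 19 bp
  [279,285): 6 bp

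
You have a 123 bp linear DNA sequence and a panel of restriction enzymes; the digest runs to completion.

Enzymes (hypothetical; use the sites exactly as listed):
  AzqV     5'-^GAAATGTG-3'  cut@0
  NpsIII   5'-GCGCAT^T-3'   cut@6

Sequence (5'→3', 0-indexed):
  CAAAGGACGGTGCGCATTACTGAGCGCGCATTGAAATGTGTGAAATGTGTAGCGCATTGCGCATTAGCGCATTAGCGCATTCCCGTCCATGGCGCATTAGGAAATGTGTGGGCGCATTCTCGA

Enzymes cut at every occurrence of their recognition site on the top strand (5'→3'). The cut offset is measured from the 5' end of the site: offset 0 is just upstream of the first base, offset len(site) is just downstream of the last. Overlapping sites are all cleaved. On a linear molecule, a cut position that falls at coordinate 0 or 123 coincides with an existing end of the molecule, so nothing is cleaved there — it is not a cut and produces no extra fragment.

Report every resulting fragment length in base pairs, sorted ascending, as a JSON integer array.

Per-enzyme occurrences:
  AzqV GAAATGTG/0: at [32, 41, 100] ⇒ [32, 41, 100]
  NpsIII GCGCATT/6: at [11, 25, 51, 58, 66, 74, 91, 111] ⇒ [17, 31, 57, 64, 72, 80, 97, 117]

Pooled cuts: [17, 31, 32, 41, 57, 64, 72, 80, 97, 100, 117]

Fragments:
  [0,17): 17 bp
  [17,31): 14 bp
  [31,32): 1 bp
  [32,41): 9 bp
  [41,57): 16 bp
  [57,64): 7 bp
  [64,72): 8 bp
  [72,80): 8 bp
  [80,97): 17 bp
  [97,100): 3 bp
  [100,117): 17 bp
  [117,123): 6 bp

[1,3,6,7,8,8,9,14,16,17,17,17]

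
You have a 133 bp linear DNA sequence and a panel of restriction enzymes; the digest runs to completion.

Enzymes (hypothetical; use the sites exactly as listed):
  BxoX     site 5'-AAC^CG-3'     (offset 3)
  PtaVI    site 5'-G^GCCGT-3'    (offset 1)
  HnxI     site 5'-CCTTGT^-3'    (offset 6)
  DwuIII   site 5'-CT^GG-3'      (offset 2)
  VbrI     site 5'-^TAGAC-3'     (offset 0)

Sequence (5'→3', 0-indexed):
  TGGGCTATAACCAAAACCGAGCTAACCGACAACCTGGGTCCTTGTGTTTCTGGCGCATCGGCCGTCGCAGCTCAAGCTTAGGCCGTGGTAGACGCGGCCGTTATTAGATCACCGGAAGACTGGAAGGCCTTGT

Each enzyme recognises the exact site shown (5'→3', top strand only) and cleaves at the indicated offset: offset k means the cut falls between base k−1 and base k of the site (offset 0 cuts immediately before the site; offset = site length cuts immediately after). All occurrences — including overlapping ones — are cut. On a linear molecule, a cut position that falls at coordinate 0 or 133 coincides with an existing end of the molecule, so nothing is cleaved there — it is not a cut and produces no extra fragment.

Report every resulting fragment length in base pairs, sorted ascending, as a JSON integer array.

[6,7,8,9,9,9,10,12,17,21,25]

Per-enzyme occurrences:
  BxoX (AACCG, off=3): starts [14, 23] → cuts [17, 26]
  PtaVI (GGCCGT, off=1): starts [59, 80, 95] → cuts [60, 81, 96]
  HnxI (CCTTGT, off=6): starts [39, 127] → cuts [45] (position 133 is a terminus of the linear molecule — no cut)
  DwuIII (CTGG, off=2): starts [33, 49, 119] → cuts [35, 51, 121]
  VbrI (TAGAC, off=0): starts [88] → cuts [88]

Pooled cuts: [17, 26, 35, 45, 51, 60, 81, 88, 96, 121]

Fragment lengths:
  [0,17): 17 bp
  [17,26): 9 bp
  [26,35): 9 bp
  [35,45): 10 bp
  [45,51): 6 bp
  [51,60): 9 bp
  [60,81): 21 bp
  [81,88): 7 bp
  [88,96): 8 bp
  [96,121): 25 bp
  [121,133): 12 bp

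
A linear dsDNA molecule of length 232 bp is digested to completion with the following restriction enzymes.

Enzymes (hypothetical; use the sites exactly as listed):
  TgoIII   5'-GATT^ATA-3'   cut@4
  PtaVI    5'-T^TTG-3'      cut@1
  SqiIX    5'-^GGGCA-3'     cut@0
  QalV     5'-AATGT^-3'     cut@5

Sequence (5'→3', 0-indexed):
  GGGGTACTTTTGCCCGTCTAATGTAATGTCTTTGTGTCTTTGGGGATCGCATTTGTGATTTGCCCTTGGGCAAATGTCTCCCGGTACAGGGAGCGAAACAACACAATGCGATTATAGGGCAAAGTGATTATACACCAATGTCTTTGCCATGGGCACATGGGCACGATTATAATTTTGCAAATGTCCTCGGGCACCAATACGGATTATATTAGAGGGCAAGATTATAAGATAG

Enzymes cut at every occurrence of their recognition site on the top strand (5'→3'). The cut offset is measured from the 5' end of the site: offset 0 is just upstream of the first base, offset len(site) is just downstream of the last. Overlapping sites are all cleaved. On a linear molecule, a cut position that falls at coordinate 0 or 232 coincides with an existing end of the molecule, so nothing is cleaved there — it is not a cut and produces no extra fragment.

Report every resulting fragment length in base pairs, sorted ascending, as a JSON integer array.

[2,2,3,4,5,6,7,7,8,8,8,8,9,9,10,10,10,10,12,13,13,15,17,36]

Site scan:
  TgoIII GATTATA/4: at [109, 125, 164, 201, 219] ⇒ [113, 129, 168, 205, 223]
  PtaVI TTTG/1: at [8, 30, 38, 51, 58, 142, 173] ⇒ [9, 31, 39, 52, 59, 143, 174]
  SqiIX GGGCA/0: at [67, 116, 150, 158, 188, 213] ⇒ [67, 116, 150, 158, 188, 213]
  QalV AATGT/5: at [19, 24, 72, 136, 179] ⇒ [24, 29, 77, 141, 184]

All cut coordinates (distinct, sorted): [9, 24, 29, 31, 39, 52, 59, 67, 77, 113, 116, 129, 141, 143, 150, 158, 168, 174, 184, 188, 205, 213, 223]

Fragments:
  [0,9): 9 bp
  [9,24): 15 bp
  [24,29): 5 bp
  [29,31): 2 bp
  [31,39): 8 bp
  [39,52): 13 bp
  [52,59): 7 bp
  [59,67): 8 bp
  [67,77): 10 bp
  [77,113): 36 bp
  [113,116): 3 bp
  [116,129): 13 bp
  [129,141): 12 bp
  [141,143): 2 bp
  [143,150): 7 bp
  [150,158): 8 bp
  [158,168): 10 bp
  [168,174): 6 bp
  [174,184): 10 bp
  [184,188): 4 bp
  [188,205): 17 bp
  [205,213): 8 bp
  [213,223): 10 bp
  [223,232): 9 bp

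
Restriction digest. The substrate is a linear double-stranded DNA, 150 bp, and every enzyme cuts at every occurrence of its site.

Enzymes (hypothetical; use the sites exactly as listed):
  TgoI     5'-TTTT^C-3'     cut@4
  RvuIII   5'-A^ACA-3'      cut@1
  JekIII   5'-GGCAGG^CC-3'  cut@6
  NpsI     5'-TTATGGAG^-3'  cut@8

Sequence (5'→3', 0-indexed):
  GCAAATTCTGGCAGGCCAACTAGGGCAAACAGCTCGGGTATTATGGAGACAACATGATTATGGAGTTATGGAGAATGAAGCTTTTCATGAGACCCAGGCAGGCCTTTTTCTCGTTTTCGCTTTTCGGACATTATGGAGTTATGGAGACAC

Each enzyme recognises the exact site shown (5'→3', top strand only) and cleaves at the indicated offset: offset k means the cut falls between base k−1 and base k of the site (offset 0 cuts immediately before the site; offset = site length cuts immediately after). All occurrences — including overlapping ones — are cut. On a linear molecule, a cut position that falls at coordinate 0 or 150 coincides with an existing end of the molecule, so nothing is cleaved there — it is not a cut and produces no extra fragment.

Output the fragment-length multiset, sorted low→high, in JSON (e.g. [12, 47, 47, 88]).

Site scan:
  TgoI (TTTTC, off=4): starts [81, 105, 113, 120] → cuts [85, 109, 117, 124]
  RvuIII (AACA, off=1): starts [27, 50] → cuts [28, 51]
  JekIII (GGCAGGCC, off=6): starts [9, 96] → cuts [15, 102]
  NpsI (TTATGGAG, off=8): starts [40, 57, 65, 130, 138] → cuts [48, 65, 73, 138, 146]

All cut coordinates (distinct, sorted): [15, 28, 48, 51, 65, 73, 85, 102, 109, 117, 124, 138, 146]

Fragments:
  [0,15): 15 bp
  [15,28): 13 bp
  [28,48): 20 bp
  [48,51): 3 bp
  [51,65): 14 bp
  [65,73): 8 bp
  [73,85): 12 bp
  [85,102): 17 bp
  [102,109): 7 bp
  [109,117): 8 bp
  [117,124): 7 bp
  [124,138): 14 bp
  [138,146): 8 bp
  [146,150): 4 bp

[3,4,7,7,8,8,8,12,13,14,14,15,17,20]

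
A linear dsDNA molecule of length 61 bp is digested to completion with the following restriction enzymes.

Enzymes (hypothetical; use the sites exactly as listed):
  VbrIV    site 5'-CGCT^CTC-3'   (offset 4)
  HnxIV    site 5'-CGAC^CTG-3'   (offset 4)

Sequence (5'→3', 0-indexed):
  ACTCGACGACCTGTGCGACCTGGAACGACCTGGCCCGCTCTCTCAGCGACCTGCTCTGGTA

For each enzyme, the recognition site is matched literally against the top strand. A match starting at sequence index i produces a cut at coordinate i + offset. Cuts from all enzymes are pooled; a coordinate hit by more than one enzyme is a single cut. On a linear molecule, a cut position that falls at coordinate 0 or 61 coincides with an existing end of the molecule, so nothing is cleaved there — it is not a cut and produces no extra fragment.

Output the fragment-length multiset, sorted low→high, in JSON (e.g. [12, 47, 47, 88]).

Per-enzyme occurrences:
  VbrIV CGCTCTC/4: at [35] ⇒ [39]
  HnxIV CGACCTG/4: at [6, 15, 25, 46] ⇒ [10, 19, 29, 50]

Pooled cuts: [10, 19, 29, 39, 50]

Fragments:
  [0,10): 10 bp
  [10,19): 9 bp
  [19,29): 10 bp
  [29,39): 10 bp
  [39,50): 11 bp
  [50,61): 11 bp

[9,10,10,10,11,11]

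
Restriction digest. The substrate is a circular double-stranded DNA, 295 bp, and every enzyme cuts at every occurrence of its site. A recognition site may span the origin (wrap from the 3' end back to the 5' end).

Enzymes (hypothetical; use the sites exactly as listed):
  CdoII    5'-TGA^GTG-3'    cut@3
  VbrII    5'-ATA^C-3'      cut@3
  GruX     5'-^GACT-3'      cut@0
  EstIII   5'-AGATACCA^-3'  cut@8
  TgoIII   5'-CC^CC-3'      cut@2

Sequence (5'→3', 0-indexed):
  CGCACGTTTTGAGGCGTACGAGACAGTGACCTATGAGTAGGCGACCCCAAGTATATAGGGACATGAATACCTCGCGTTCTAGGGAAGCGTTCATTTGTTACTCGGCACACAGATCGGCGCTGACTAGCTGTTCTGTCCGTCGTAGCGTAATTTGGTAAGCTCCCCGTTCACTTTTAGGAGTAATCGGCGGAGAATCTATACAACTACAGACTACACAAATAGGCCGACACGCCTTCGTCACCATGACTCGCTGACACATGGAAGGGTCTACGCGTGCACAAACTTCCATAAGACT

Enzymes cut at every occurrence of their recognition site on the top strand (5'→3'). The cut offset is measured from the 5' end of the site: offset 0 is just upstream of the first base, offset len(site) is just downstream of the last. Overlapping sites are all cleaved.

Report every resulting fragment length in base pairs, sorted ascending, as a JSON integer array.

Scan for sites:
  CdoII (TGAGTG, off=3): no sites
  VbrII (ATAC, off=3): starts [66, 197] → cuts [69, 200]
  GruX (GACT, off=0): starts [121, 208, 244, 291] → cuts [121, 208, 244, 291]
  EstIII (AGATACCA, off=8): no sites
  TgoIII (CCCC, off=2): starts [44, 161] → cuts [46, 163]

Pooled cuts: [46, 69, 121, 163, 200, 208, 244, 291]

Fragments:
  46→69: 23 bp
  69→121: 52 bp
  121→163: 42 bp
  163→200: 37 bp
  200→208: 8 bp
  208→244: 36 bp
  244→291: 47 bp
  291→46 (wrap): 295-291+46 = 50 bp

[8,23,36,37,42,47,50,52]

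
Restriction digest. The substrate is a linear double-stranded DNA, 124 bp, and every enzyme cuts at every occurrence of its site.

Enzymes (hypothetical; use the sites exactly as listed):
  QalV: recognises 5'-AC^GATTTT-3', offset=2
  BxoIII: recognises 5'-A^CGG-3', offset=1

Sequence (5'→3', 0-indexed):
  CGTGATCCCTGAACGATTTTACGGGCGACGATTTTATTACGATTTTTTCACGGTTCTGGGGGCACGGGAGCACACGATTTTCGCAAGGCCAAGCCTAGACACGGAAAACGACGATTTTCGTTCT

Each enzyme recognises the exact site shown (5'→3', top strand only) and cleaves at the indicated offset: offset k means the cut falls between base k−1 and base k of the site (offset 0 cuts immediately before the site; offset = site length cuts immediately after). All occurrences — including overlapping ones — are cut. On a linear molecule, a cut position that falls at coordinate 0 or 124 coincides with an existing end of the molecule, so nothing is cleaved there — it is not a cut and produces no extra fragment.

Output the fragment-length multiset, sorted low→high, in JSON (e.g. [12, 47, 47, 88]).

Per-enzyme occurrences:
  QalV (ACGATTTT, off=2): starts [12, 27, 38, 73, 110] → cuts [14, 29, 40, 75, 112]
  BxoIII (ACGG, off=1): starts [20, 49, 63, 100] → cuts [21, 50, 64, 101]

All cut coordinates (distinct, sorted): [14, 21, 29, 40, 50, 64, 75, 101, 112]

Fragment lengths:
  [0,14): 14 bp
  [14,21): 7 bp
  [21,29): 8 bp
  [29,40): 11 bp
  [40,50): 10 bp
  [50,64): 14 bp
  [64,75): 11 bp
  [75,101): 26 bp
  [101,112): 11 bp
  [112,124): 12 bp

[7,8,10,11,11,11,12,14,14,26]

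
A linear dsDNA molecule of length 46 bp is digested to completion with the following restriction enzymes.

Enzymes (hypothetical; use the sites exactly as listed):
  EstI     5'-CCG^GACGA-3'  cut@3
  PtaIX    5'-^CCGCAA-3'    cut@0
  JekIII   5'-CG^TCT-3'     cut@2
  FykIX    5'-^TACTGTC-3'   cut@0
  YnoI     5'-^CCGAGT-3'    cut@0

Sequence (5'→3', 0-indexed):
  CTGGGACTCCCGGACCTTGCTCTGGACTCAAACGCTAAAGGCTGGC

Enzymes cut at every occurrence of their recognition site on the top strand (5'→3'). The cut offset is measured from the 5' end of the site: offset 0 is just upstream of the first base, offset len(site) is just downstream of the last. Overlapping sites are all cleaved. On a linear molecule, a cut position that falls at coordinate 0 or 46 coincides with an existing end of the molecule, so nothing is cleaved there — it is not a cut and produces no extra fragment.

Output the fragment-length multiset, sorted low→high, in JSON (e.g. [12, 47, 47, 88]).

[46]

Per-enzyme occurrences:
  EstI (CCGGACGA, off=3): no sites
  PtaIX (CCGCAA, off=0): no sites
  JekIII (CGTCT, off=2): no sites
  FykIX (TACTGTC, off=0): no sites
  YnoI (CCGAGT, off=0): no sites

Pooled cuts: ∅

Fragment lengths:
  no cuts → one linear fragment of 46 bp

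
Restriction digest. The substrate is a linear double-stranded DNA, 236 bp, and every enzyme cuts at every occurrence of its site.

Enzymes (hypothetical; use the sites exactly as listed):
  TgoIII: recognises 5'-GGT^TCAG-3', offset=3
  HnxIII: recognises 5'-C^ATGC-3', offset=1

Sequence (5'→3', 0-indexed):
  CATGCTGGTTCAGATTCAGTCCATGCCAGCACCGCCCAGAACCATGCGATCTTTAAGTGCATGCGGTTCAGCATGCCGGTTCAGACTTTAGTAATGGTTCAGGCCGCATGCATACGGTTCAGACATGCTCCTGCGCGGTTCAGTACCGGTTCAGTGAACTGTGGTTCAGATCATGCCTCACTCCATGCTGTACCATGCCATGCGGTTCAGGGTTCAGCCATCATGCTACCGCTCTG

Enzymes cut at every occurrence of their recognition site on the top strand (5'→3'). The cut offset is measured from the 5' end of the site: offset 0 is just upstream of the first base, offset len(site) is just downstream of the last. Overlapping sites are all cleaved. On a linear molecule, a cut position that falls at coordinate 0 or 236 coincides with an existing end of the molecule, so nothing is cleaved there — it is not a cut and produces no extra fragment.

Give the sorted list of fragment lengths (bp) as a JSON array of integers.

Site scan:
  TgoIII (GGTTCAG, off=3): starts [6, 64, 77, 95, 115, 136, 147, 162, 203, 210] → cuts [9, 67, 80, 98, 118, 139, 150, 165, 206, 213]
  HnxIII (CATGC, off=1): starts [0, 21, 42, 59, 71, 106, 123, 171, 183, 193, 198, 221] → cuts [1, 22, 43, 60, 72, 107, 124, 172, 184, 194, 199, 222]

All cut coordinates (distinct, sorted): [1, 9, 22, 43, 60, 67, 72, 80, 98, 107, 118, 124, 139, 150, 165, 172, 184, 194, 199, 206, 213, 222]

Fragments:
  [0,1): 1 bp
  [1,9): 8 bp
  [9,22): 13 bp
  [22,43): 21 bp
  [43,60): 17 bp
  [60,67): 7 bp
  [67,72): 5 bp
  [72,80): 8 bp
  [80,98): 18 bp
  [98,107): 9 bp
  [107,118): 11 bp
  [118,124): 6 bp
  [124,139): 15 bp
  [139,150): 11 bp
  [150,165): 15 bp
  [165,172): 7 bp
  [172,184): 12 bp
  [184,194): 10 bp
  [194,199): 5 bp
  [199,206): 7 bp
  [206,213): 7 bp
  [213,222): 9 bp
  [222,236): 14 bp

[1,5,5,6,7,7,7,7,8,8,9,9,10,11,11,12,13,14,15,15,17,18,21]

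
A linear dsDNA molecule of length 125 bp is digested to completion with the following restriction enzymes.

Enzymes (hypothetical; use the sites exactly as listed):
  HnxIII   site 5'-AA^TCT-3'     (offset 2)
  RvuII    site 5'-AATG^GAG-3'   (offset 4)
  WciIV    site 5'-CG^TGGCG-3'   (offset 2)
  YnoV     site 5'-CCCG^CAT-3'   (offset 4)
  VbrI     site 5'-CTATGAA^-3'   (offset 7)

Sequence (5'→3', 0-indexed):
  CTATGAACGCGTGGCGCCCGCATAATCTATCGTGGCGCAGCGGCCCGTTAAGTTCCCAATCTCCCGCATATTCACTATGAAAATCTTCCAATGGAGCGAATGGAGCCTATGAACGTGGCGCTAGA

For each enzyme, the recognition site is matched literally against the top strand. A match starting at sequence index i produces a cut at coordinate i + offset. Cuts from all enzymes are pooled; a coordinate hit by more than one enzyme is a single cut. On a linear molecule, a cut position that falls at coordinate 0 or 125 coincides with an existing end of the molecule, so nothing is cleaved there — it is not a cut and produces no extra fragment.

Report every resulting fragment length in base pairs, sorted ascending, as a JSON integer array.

Site scan:
  HnxIII AATCT/2: at [23, 57, 81] ⇒ [25, 59, 83]
  RvuII AATGGAG/4: at [89, 98] ⇒ [93, 102]
  WciIV CGTGGCG/2: at [9, 30, 113] ⇒ [11, 32, 115]
  YnoV CCCGCAT/4: at [16, 62] ⇒ [20, 66]
  VbrI CTATGAA/7: at [0, 74, 106] ⇒ [7, 81, 113]

Pooled cuts: [7, 11, 20, 25, 32, 59, 66, 81, 83, 93, 102, 113, 115]

Fragments:
  [0,7): 7 bp
  [7,11): 4 bp
  [11,20): 9 bp
  [20,25): 5 bp
  [25,32): 7 bp
  [32,59): 27 bp
  [59,66): 7 bp
  [66,81): 15 bp
  [81,83): 2 bp
  [83,93): 10 bp
  [93,102): 9 bp
  [102,113): 11 bp
  [113,115): 2 bp
  [115,125): 10 bp

[2,2,4,5,7,7,7,9,9,10,10,11,15,27]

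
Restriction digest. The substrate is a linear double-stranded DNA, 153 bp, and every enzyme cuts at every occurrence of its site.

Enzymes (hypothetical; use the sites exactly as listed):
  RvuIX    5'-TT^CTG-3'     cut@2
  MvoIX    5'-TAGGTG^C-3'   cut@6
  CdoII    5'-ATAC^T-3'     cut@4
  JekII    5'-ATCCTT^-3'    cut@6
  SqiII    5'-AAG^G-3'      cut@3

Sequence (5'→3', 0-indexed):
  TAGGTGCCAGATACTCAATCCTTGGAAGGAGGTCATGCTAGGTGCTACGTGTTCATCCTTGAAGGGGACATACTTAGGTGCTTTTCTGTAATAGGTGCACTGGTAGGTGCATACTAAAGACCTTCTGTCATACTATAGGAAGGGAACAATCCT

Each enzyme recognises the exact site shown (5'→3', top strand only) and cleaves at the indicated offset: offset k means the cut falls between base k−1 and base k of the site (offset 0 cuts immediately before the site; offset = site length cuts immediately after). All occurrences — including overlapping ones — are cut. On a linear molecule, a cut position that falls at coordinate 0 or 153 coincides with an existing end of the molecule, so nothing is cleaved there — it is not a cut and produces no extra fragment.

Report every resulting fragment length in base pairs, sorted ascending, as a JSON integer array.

Per-enzyme occurrences:
  RvuIX TTCTG/2: at [83, 122] ⇒ [85, 124]
  MvoIX TAGGTGC/6: at [0, 38, 74, 91, 103] ⇒ [6, 44, 80, 97, 109]
  CdoII ATACT/4: at [10, 69, 110, 129] ⇒ [14, 73, 114, 133]
  JekII ATCCTT/6: at [17, 54] ⇒ [23, 60]
  SqiII AAGG/3: at [25, 61, 139] ⇒ [28, 64, 142]

All cut coordinates (distinct, sorted): [6, 14, 23, 28, 44, 60, 64, 73, 80, 85, 97, 109, 114, 124, 133, 142]

Fragment lengths:
  [0,6): 6 bp
  [6,14): 8 bp
  [14,23): 9 bp
  [23,28): 5 bp
  [28,44): 16 bp
  [44,60): 16 bp
  [60,64): 4 bp
  [64,73): 9 bp
  [73,80): 7 bp
  [80,85): 5 bp
  [85,97): 12 bp
  [97,109): 12 bp
  [109,114): 5 bp
  [114,124): 10 bp
  [124,133): 9 bp
  [133,142): 9 bp
  [142,153): 11 bp

[4,5,5,5,6,7,8,9,9,9,9,10,11,12,12,16,16]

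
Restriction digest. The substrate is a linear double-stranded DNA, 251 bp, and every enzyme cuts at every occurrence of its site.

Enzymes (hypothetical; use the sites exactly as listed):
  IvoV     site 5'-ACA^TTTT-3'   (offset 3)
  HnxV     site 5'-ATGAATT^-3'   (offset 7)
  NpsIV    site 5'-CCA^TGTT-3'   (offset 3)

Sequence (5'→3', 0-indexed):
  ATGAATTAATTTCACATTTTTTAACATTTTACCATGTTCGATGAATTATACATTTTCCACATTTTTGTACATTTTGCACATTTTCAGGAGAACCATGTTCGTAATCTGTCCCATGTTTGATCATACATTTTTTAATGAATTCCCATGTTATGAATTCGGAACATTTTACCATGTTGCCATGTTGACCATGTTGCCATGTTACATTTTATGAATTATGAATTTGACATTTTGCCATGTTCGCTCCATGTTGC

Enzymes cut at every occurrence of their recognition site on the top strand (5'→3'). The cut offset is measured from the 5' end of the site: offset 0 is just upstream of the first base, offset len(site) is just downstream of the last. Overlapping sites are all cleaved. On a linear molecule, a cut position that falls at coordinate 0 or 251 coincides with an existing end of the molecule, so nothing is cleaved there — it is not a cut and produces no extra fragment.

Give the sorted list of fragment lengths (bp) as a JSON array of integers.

[4,5,5,6,7,7,7,7,8,8,8,8,8,9,9,9,9,10,10,11,11,11,13,14,14,15,18]

Per-enzyme occurrences:
  IvoV ACATTTT/3: at [13, 23, 49, 58, 68, 77, 124, 160, 200, 223] ⇒ [16, 26, 52, 61, 71, 80, 127, 163, 203, 226]
  HnxV ATGAATT/7: at [0, 40, 134, 149, 207, 214] ⇒ [7, 47, 141, 156, 214, 221]
  NpsIV CCATGTT/3: at [31, 92, 110, 142, 168, 176, 185, 193, 231, 242] ⇒ [34, 95, 113, 145, 171, 179, 188, 196, 234, 245]

All cut coordinates (distinct, sorted): [7, 16, 26, 34, 47, 52, 61, 71, 80, 95, 113, 127, 141, 145, 156, 163, 171, 179, 188, 196, 203, 214, 221, 226, 234, 245]

Fragments:
  [0,7): 7 bp
  [7,16): 9 bp
  [16,26): 10 bp
  [26,34): 8 bp
  [34,47): 13 bp
  [47,52): 5 bp
  [52,61): 9 bp
  [61,71): 10 bp
  [71,80): 9 bp
  [80,95): 15 bp
  [95,113): 18 bp
  [113,127): 14 bp
  [127,141): 14 bp
  [141,145): 4 bp
  [145,156): 11 bp
  [156,163): 7 bp
  [163,171): 8 bp
  [171,179): 8 bp
  [179,188): 9 bp
  [188,196): 8 bp
  [196,203): 7 bp
  [203,214): 11 bp
  [214,221): 7 bp
  [221,226): 5 bp
  [226,234): 8 bp
  [234,245): 11 bp
  [245,251): 6 bp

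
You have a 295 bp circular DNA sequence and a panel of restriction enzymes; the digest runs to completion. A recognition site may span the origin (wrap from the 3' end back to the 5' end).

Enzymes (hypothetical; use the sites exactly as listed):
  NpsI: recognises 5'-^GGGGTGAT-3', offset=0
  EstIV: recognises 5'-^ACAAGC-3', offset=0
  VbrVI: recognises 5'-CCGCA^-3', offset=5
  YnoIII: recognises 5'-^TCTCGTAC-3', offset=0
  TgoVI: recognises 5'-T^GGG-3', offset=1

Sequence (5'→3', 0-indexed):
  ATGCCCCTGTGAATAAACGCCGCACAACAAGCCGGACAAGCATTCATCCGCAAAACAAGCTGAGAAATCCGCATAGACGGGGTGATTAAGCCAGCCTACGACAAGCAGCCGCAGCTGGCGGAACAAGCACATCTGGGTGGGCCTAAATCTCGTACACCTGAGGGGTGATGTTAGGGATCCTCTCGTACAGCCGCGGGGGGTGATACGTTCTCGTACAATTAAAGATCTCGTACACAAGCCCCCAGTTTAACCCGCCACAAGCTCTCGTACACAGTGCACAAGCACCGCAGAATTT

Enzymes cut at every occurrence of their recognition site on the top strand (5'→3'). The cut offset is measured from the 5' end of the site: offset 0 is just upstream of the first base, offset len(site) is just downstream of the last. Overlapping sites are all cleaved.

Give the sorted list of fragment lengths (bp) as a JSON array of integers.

Scan for sites:
  NpsI GGGGTGAT/0: at [78, 161, 196] ⇒ [78, 161, 196]
  EstIV ACAAGC/0: at [26, 35, 54, 100, 122, 233, 256, 277] ⇒ [26, 35, 54, 100, 122, 233, 256, 277]
  VbrVI CCGCA/5: at [19, 47, 68, 108, 284] ⇒ [24, 52, 73, 113, 289]
  YnoIII TCTCGTAC/0: at [147, 180, 208, 225, 262] ⇒ [147, 180, 208, 225, 262]
  TgoVI TGGG/1: at [133, 137] ⇒ [134, 138]

Pooled cuts: [24, 26, 35, 52, 54, 73, 78, 100, 113, 122, 134, 138, 147, 161, 180, 196, 208, 225, 233, 256, 262, 277, 289]

Fragments:
  24→26: 2 bp
  26→35: 9 bp
  35→52: 17 bp
  52→54: 2 bp
  54→73: 19 bp
  73→78: 5 bp
  78→100: 22 bp
  100→113: 13 bp
  113→122: 9 bp
  122→134: 12 bp
  134→138: 4 bp
  138→147: 9 bp
  147→161: 14 bp
  161→180: 19 bp
  180→196: 16 bp
  196→208: 12 bp
  208→225: 17 bp
  225→233: 8 bp
  233→256: 23 bp
  256→262: 6 bp
  262→277: 15 bp
  277→289: 12 bp
  289→24 (wrap): 295-289+24 = 30 bp

[2,2,4,5,6,8,9,9,9,12,12,12,13,14,15,16,17,17,19,19,22,23,30]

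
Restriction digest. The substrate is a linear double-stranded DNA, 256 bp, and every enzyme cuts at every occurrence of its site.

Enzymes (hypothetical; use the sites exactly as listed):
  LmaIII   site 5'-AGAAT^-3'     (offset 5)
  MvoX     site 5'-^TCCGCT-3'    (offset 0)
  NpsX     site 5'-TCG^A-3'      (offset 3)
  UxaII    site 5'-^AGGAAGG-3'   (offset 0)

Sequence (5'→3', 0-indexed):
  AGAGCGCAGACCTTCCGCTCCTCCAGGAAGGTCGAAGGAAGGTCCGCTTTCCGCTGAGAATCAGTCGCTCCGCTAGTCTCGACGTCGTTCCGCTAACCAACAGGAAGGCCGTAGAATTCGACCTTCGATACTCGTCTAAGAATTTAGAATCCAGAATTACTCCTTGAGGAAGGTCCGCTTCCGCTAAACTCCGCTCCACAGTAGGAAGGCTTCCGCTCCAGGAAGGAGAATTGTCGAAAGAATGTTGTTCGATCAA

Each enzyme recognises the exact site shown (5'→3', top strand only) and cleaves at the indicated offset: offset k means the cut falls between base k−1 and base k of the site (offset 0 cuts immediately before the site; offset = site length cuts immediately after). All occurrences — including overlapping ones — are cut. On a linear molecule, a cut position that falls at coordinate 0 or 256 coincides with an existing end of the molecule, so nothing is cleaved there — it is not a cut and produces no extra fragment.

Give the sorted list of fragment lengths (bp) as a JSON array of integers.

Per-enzyme occurrences:
  LmaIII AGAAT/5: at [56, 112, 138, 145, 152, 226, 238] ⇒ [61, 117, 143, 150, 157, 231, 243]
  MvoX TCCGCT/0: at [13, 42, 49, 68, 88, 173, 179, 189, 211] ⇒ [13, 42, 49, 68, 88, 173, 179, 189, 211]
  NpsX TCGA/3: at [31, 78, 117, 124, 233, 248] ⇒ [34, 81, 120, 127, 236, 251]
  UxaII AGGAAGG/0: at [24, 35, 101, 166, 202, 219] ⇒ [24, 35, 101, 166, 202, 219]

Pooled cuts: [13, 24, 34, 35, 42, 49, 61, 68, 81, 88, 101, 117, 120, 127, 143, 150, 157, 166, 173, 179, 189, 202, 211, 219, 231, 236, 243, 251]

Fragments:
  [0,13): 13 bp
  [13,24): 11 bp
  [24,34): 10 bp
  [34,35): 1 bp
  [35,42): 7 bp
  [42,49): 7 bp
  [49,61): 12 bp
  [61,68): 7 bp
  [68,81): 13 bp
  [81,88): 7 bp
  [88,101): 13 bp
  [101,117): 16 bp
  [117,120): 3 bp
  [120,127): 7 bp
  [127,143): 16 bp
  [143,150): 7 bp
  [150,157): 7 bp
  [157,166): 9 bp
  [166,173): 7 bp
  [173,179): 6 bp
  [179,189): 10 bp
  [189,202): 13 bp
  [202,211): 9 bp
  [211,219): 8 bp
  [219,231): 12 bp
  [231,236): 5 bp
  [236,243): 7 bp
  [243,251): 8 bp
  [251,256): 5 bp

[1,3,5,5,6,7,7,7,7,7,7,7,7,7,8,8,9,9,10,10,11,12,12,13,13,13,13,16,16]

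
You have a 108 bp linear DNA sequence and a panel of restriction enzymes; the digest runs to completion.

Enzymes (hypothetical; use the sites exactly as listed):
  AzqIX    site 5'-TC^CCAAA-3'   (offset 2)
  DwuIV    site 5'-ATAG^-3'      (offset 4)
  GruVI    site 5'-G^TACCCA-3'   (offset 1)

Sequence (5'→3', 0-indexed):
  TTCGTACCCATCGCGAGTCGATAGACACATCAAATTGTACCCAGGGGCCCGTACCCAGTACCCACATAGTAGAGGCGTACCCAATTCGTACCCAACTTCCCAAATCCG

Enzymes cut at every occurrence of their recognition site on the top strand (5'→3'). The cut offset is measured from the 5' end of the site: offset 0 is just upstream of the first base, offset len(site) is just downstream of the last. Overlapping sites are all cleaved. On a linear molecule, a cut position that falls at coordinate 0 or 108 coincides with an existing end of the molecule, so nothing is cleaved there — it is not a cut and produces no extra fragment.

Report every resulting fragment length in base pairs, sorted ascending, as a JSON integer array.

[4,7,8,9,11,11,11,13,14,20]

Scan for sites:
  AzqIX TCCCAAA/2: at [97] ⇒ [99]
  DwuIV ATAG/4: at [20, 65] ⇒ [24, 69]
  GruVI GTACCCA/1: at [3, 36, 50, 57, 76, 87] ⇒ [4, 37, 51, 58, 77, 88]

All cut coordinates (distinct, sorted): [4, 24, 37, 51, 58, 69, 77, 88, 99]

Fragments:
  [0,4): 4 bp
  [4,24): 20 bp
  [24,37): 13 bp
  [37,51): 14 bp
  [51,58): 7 bp
  [58,69): 11 bp
  [69,77): 8 bp
  [77,88): 11 bp
  [88,99): 11 bp
  [99,108): 9 bp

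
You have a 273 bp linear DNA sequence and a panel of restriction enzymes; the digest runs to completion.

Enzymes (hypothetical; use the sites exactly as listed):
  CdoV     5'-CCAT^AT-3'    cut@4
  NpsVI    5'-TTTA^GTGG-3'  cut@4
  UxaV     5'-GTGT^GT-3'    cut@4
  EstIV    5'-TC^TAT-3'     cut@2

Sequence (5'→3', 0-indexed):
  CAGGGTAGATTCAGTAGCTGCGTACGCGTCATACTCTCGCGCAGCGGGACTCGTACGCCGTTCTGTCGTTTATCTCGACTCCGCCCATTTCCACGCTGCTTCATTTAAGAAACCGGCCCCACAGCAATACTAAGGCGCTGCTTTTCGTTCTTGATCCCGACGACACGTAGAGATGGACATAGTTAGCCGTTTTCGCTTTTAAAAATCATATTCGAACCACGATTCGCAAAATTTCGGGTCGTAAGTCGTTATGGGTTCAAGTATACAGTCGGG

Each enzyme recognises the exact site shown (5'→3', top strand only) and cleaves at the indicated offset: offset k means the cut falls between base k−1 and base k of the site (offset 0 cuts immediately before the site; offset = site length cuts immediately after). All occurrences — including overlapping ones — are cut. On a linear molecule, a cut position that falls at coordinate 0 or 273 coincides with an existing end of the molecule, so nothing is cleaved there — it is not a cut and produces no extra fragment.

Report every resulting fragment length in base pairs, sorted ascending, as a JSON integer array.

Site scan:
  CdoV (CCATAT, off=4): no sites
  NpsVI (TTTAGTGG, off=4): no sites
  UxaV (GTGTGT, off=4): no sites
  EstIV (TCTAT, off=2): no sites

All cut coordinates (distinct, sorted): ∅

Fragment lengths:
  no cuts → one linear fragment of 273 bp

[273]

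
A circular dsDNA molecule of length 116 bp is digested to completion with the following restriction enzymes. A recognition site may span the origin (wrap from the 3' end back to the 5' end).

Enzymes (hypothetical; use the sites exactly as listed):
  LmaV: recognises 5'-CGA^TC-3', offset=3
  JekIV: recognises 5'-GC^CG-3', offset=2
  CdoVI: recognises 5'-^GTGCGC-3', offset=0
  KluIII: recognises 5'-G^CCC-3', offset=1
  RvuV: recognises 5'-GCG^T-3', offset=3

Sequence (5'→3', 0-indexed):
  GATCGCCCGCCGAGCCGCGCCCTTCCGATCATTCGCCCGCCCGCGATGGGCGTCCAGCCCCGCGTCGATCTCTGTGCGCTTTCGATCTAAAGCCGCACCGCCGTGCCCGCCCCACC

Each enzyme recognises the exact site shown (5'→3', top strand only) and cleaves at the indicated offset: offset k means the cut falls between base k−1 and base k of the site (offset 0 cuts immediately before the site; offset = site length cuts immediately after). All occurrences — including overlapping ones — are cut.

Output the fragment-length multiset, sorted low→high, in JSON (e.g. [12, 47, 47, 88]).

Scan for sites:
  LmaV CGATC/3: at [25, 65, 82, 115] ⇒ [2, 28, 68, 85]
  JekIV GCCG/2: at [8, 13, 91, 99] ⇒ [10, 15, 93, 101]
  CdoVI GTGCGC/0: at [73] ⇒ [73]
  KluIII GCCC/1: at [4, 18, 34, 38, 56, 104, 108] ⇒ [5, 19, 35, 39, 57, 105, 109]
  RvuV GCGT/3: at [49, 61] ⇒ [52, 64]

Pooled cuts: [2, 5, 10, 15, 19, 28, 35, 39, 52, 57, 64, 68, 73, 85, 93, 101, 105, 109]

Fragments:
  2→5: 3 bp
  5→10: 5 bp
  10→15: 5 bp
  15→19: 4 bp
  19→28: 9 bp
  28→35: 7 bp
  35→39: 4 bp
  39→52: 13 bp
  52→57: 5 bp
  57→64: 7 bp
  64→68: 4 bp
  68→73: 5 bp
  73→85: 12 bp
  85→93: 8 bp
  93→101: 8 bp
  101→105: 4 bp
  105→109: 4 bp
  109→2 (wrap): 116-109+2 = 9 bp

[3,4,4,4,4,4,5,5,5,5,7,7,8,8,9,9,12,13]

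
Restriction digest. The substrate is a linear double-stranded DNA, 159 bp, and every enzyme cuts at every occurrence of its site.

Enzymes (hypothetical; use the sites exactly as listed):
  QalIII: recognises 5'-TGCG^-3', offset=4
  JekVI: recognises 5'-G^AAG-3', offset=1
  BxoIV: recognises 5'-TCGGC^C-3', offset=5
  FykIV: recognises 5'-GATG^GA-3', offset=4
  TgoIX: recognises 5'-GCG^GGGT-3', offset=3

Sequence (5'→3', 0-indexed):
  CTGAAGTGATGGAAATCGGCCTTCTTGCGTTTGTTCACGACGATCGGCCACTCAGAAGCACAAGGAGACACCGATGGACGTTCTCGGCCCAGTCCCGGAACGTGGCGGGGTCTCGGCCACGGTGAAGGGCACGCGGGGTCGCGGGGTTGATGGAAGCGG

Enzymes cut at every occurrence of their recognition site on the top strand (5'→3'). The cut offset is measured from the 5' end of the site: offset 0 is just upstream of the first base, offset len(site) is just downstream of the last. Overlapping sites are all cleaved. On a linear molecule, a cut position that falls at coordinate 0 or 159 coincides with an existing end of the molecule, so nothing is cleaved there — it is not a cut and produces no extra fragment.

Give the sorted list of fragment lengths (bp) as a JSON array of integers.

[1,3,6,7,7,8,8,9,9,9,10,11,12,19,19,21]

Scan for sites:
  QalIII (TGCG, off=4): starts [25] → cuts [29]
  JekVI (GAAG, off=1): starts [2, 54, 123, 152] → cuts [3, 55, 124, 153]
  BxoIV (TCGGCC, off=5): starts [15, 43, 83, 112] → cuts [20, 48, 88, 117]
  FykIV (GATGGA, off=4): starts [7, 72, 148] → cuts [11, 76, 152]
  TgoIX (GCGGGGT, off=3): starts [104, 132, 140] → cuts [107, 135, 143]

All cut coordinates (distinct, sorted): [3, 11, 20, 29, 48, 55, 76, 88, 107, 117, 124, 135, 143, 152, 153]

Fragment lengths:
  [0,3): 3 bp
  [3,11): 8 bp
  [11,20): 9 bp
  [20,29): 9 bp
  [29,48): 19 bp
  [48,55): 7 bp
  [55,76): 21 bp
  [76,88): 12 bp
  [88,107): 19 bp
  [107,117): 10 bp
  [117,124): 7 bp
  [124,135): 11 bp
  [135,143): 8 bp
  [143,152): 9 bp
  [152,153): 1 bp
  [153,159): 6 bp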